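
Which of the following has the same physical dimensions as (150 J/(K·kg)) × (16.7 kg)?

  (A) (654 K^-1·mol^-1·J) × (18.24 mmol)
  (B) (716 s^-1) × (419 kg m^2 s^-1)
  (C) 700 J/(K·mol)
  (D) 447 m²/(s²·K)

Reference: [m²·s⁻²·K⁻¹] · [kg] = kg·m²·s⁻²·K⁻¹.
Each option:
  (A) [kg·m²·s⁻²·K⁻¹·mol⁻¹] · [mol] = kg·m²·s⁻²·K⁻¹  ← same
  (B) [s⁻¹] · [kg·m²·s⁻¹] = kg·m²·s⁻²
  (C) J·mol⁻¹·K⁻¹ = N·m·mol⁻¹·K⁻¹ = kg·m²·s⁻²·K⁻¹·mol⁻¹
  (D) m²·s⁻²·K⁻¹
Only (A) matches kg·m²·s⁻²·K⁻¹.

(A)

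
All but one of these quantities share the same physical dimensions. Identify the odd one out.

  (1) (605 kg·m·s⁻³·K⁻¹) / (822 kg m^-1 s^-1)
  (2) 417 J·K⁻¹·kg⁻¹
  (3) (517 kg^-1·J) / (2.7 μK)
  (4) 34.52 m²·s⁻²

Reduce each to base SI dimensions:
  (1) [kg·m·s⁻³·K⁻¹] / [kg·m⁻¹·s⁻¹] = m²·s⁻²·K⁻¹
  (2) J·kg⁻¹·K⁻¹ = N·m·kg⁻¹·K⁻¹ = m²·s⁻²·K⁻¹
  (3) [m²·s⁻²] / [K] = m²·s⁻²·K⁻¹
  (4) m²·s⁻²
All reduce to m²·s⁻²·K⁻¹ except (4), which is m²·s⁻².

(4)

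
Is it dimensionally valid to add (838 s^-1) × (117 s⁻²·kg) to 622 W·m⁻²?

Yes

Dimensions:
  (838 s^-1) × (117 s⁻²·kg):  [s⁻¹] · [kg·s⁻²] = kg·s⁻³
  622 W·m⁻²:  W·m⁻² = J·s⁻¹·m⁻² = kg·s⁻³
Both are kg·s⁻³, so they have the same dimensions and can be added.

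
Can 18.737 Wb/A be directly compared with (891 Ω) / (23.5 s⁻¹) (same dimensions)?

Work out the base dimensions of each:
  18.737 Wb/A:  Wb·A⁻¹ = V·s·A⁻¹ = kg·m²·s⁻²·A⁻²
  (891 Ω) / (23.5 s⁻¹):  [kg·m²·s⁻³·A⁻²] / [s⁻¹] = kg·m²·s⁻²·A⁻²
Both are kg·m²·s⁻²·A⁻², so they have the same dimensions and can be added.

Yes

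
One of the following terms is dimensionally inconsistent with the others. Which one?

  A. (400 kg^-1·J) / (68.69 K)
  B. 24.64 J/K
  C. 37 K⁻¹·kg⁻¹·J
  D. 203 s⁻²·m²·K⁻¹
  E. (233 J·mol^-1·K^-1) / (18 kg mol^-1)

B.

Work out the base dimensions of each:
  A. [m²·s⁻²] / [K] = m²·s⁻²·K⁻¹
  B. J·K⁻¹ = N·m·K⁻¹ = kg·m²·s⁻²·K⁻¹
  C. J·kg⁻¹·K⁻¹ = N·m·kg⁻¹·K⁻¹ = m²·s⁻²·K⁻¹
  D. m²·s⁻²·K⁻¹
  E. [kg·m²·s⁻²·K⁻¹·mol⁻¹] / [kg·mol⁻¹] = m²·s⁻²·K⁻¹
All reduce to m²·s⁻²·K⁻¹ except B., which is kg·m²·s⁻²·K⁻¹.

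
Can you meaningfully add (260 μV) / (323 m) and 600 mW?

In SI base units:
  (260 μV) / (323 m):  [kg·m²·s⁻³·A⁻¹] / [m] = kg·m·s⁻³·A⁻¹
  600 mW:  W = J·s⁻¹ = kg·m²·s⁻³
kg·m·s⁻³·A⁻¹ ≠ kg·m²·s⁻³, so they cannot be added.

No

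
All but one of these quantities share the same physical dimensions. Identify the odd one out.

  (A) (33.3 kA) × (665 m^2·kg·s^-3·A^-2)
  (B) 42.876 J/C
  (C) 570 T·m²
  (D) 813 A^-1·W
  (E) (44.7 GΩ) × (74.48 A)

Reduce each to base SI dimensions:
  (A) [A] · [kg·m²·s⁻³·A⁻²] = kg·m²·s⁻³·A⁻¹
  (B) J·C⁻¹ = N·m·(s·A)⁻¹ = kg·m²·s⁻³·A⁻¹
  (C) T·m² = Wb·m⁻²·m² = kg·m²·s⁻²·A⁻¹
  (D) W·A⁻¹ = J·s⁻¹·A⁻¹ = kg·m²·s⁻³·A⁻¹
  (E) [kg·m²·s⁻³·A⁻²] · [A] = kg·m²·s⁻³·A⁻¹
All reduce to kg·m²·s⁻³·A⁻¹ except (C), which is kg·m²·s⁻²·A⁻¹.

(C)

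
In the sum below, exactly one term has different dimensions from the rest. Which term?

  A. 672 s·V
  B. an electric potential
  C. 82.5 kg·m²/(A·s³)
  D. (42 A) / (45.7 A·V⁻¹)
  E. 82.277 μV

Work out the base dimensions of each:
  A. V·s = J·C⁻¹·s = kg·m²·s⁻²·A⁻¹
  B. [electric potential] = kg·m²·s⁻³·A⁻¹
  C. kg·m²·s⁻³·A⁻¹
  D. [A] / [kg⁻¹·m⁻²·s³·A²] = kg·m²·s⁻³·A⁻¹
  E. V = J·C⁻¹ = kg·m²·s⁻³·A⁻¹
All reduce to kg·m²·s⁻³·A⁻¹ except A., which is kg·m²·s⁻²·A⁻¹.

A.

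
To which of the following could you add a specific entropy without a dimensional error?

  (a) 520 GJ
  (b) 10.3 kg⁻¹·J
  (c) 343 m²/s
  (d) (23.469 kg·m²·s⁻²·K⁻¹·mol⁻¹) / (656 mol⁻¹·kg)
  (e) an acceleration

Reference: [specific entropy] = m²·s⁻²·K⁻¹.
Each option:
  (a) J = N·m = kg·m²·s⁻²
  (b) J·kg⁻¹ = N·m·kg⁻¹ = m²·s⁻²
  (c) m²·s⁻¹
  (d) [kg·m²·s⁻²·K⁻¹·mol⁻¹] / [kg·mol⁻¹] = m²·s⁻²·K⁻¹  ← same
  (e) [acceleration] = m·s⁻²
Only (d) matches m²·s⁻²·K⁻¹.

(d)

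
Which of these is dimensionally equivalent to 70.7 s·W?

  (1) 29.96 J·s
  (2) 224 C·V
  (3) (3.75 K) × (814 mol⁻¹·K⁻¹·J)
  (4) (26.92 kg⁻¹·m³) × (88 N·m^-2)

Reference: W·s = J·s⁻¹·s = kg·m²·s⁻².
Each option:
  (1) J·s = N·m·s = kg·m²·s⁻¹
  (2) C·V = s·A·J·C⁻¹ = kg·m²·s⁻²  ← same
  (3) [K] · [kg·m²·s⁻²·K⁻¹·mol⁻¹] = kg·m²·s⁻²·mol⁻¹
  (4) [kg⁻¹·m³] · [kg·m⁻¹·s⁻²] = m²·s⁻²
Only (2) matches kg·m²·s⁻².

(2)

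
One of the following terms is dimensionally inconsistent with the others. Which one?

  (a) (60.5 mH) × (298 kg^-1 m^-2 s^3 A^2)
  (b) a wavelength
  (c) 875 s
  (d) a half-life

(b)

Work out the base dimensions of each:
  (a) [kg·m²·s⁻²·A⁻²] · [kg⁻¹·m⁻²·s³·A²] = s
  (b) [wavelength] = m
  (c) s
  (d) [half-life] = s
All reduce to s except (b), which is m.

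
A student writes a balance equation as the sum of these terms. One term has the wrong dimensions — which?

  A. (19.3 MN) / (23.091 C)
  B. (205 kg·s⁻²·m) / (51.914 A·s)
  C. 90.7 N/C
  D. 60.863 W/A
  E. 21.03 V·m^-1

D.

Dimensions:
  A. [kg·m·s⁻²] / [s·A] = kg·m·s⁻³·A⁻¹
  B. [kg·m·s⁻²] / [s·A] = kg·m·s⁻³·A⁻¹
  C. N·C⁻¹ = kg·m·s⁻²·(s·A)⁻¹ = kg·m·s⁻³·A⁻¹
  D. W·A⁻¹ = J·s⁻¹·A⁻¹ = kg·m²·s⁻³·A⁻¹
  E. V·m⁻¹ = J·C⁻¹·m⁻¹ = kg·m·s⁻³·A⁻¹
All reduce to kg·m·s⁻³·A⁻¹ except D., which is kg·m²·s⁻³·A⁻¹.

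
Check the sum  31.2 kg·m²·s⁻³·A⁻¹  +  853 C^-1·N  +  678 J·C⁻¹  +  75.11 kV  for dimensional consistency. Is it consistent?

Dimensions:
  31.2 kg·m²·s⁻³·A⁻¹:  kg·m²·s⁻³·A⁻¹
  853 C^-1·N:  N·C⁻¹ = kg·m·s⁻²·(s·A)⁻¹ = kg·m·s⁻³·A⁻¹
  678 J·C⁻¹:  J·C⁻¹ = N·m·(s·A)⁻¹ = kg·m²·s⁻³·A⁻¹
  75.11 kV:  V = J·C⁻¹ = kg·m²·s⁻³·A⁻¹
The terms do not share a single dimension (kg·m²·s⁻³·A⁻¹ vs kg·m·s⁻³·A⁻¹).

No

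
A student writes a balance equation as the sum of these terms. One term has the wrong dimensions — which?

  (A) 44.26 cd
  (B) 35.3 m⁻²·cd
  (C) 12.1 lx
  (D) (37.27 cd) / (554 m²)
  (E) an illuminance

(A)

Dimensions:
  (A) cd
  (B) cd·m⁻² = m⁻²·cd
  (C) lx = lm·m⁻² = m⁻²·cd
  (D) [cd] / [m²] = m⁻²·cd
  (E) [illuminance] = m⁻²·cd
All reduce to m⁻²·cd except (A), which is cd.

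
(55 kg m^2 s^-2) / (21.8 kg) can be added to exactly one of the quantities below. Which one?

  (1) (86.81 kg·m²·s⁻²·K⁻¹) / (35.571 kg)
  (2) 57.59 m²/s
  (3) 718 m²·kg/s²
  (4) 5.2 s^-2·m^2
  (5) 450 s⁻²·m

(4)

Reference: [kg·m²·s⁻²] / [kg] = m²·s⁻².
Each option:
  (1) [kg·m²·s⁻²·K⁻¹] / [kg] = m²·s⁻²·K⁻¹
  (2) m²·s⁻¹
  (3) kg·m²·s⁻²
  (4) m²·s⁻²  ← same
  (5) m·s⁻²
Only (4) matches m²·s⁻².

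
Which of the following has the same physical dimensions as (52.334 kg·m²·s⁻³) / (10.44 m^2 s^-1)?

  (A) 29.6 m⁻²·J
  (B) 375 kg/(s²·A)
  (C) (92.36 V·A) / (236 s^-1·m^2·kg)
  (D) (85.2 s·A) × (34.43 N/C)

(A)

Reference: [kg·m²·s⁻³] / [m²·s⁻¹] = kg·s⁻².
Each option:
  (A) J·m⁻² = N·m·m⁻² = kg·s⁻²  ← same
  (B) kg·s⁻²·A⁻¹
  (C) [kg·m²·s⁻³] / [kg·m²·s⁻¹] = s⁻²
  (D) [s·A] · [kg·m·s⁻³·A⁻¹] = kg·m·s⁻²
Only (A) matches kg·s⁻².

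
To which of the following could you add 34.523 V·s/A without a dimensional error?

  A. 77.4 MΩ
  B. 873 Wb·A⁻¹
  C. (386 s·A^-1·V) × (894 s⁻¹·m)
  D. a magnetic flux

B.

Reference: V·s·A⁻¹ = J·C⁻¹·s·A⁻¹ = kg·m²·s⁻²·A⁻².
Each option:
  A. Ω = V·A⁻¹ = kg·m²·s⁻³·A⁻²
  B. Wb·A⁻¹ = V·s·A⁻¹ = kg·m²·s⁻²·A⁻²  ← same
  C. [kg·m²·s⁻²·A⁻²] · [m·s⁻¹] = kg·m³·s⁻³·A⁻²
  D. [magnetic flux] = kg·m²·s⁻²·A⁻¹
Only B. matches kg·m²·s⁻²·A⁻².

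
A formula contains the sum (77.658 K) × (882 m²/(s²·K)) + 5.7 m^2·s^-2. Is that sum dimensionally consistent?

Yes

Dimensions:
  (77.658 K) × (882 m²/(s²·K)):  [K] · [m²·s⁻²·K⁻¹] = m²·s⁻²
  5.7 m^2·s^-2:  m²·s⁻²
Both are m²·s⁻², so they have the same dimensions and can be added.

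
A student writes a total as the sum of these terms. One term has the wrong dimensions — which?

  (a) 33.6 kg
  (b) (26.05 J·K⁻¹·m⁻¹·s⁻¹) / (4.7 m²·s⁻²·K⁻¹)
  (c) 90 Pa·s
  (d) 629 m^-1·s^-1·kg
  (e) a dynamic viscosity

Work out the base dimensions of each:
  (a) kg
  (b) [kg·m·s⁻³·K⁻¹] / [m²·s⁻²·K⁻¹] = kg·m⁻¹·s⁻¹
  (c) Pa·s = N·m⁻²·s = kg·m⁻¹·s⁻¹
  (d) kg·m⁻¹·s⁻¹
  (e) [dynamic viscosity] = kg·m⁻¹·s⁻¹
All reduce to kg·m⁻¹·s⁻¹ except (a), which is kg.

(a)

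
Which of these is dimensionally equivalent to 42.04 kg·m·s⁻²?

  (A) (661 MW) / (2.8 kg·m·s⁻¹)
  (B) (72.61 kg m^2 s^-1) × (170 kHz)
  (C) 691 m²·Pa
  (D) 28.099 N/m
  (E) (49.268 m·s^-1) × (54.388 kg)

(C)

Reference: kg·m·s⁻².
Each option:
  (A) [kg·m²·s⁻³] / [kg·m·s⁻¹] = m·s⁻²
  (B) [kg·m²·s⁻¹] · [s⁻¹] = kg·m²·s⁻²
  (C) Pa·m² = N·m⁻²·m² = kg·m·s⁻²  ← same
  (D) N·m⁻¹ = kg·m·s⁻²·m⁻¹ = kg·s⁻²
  (E) [m·s⁻¹] · [kg] = kg·m·s⁻¹
Only (C) matches kg·m·s⁻².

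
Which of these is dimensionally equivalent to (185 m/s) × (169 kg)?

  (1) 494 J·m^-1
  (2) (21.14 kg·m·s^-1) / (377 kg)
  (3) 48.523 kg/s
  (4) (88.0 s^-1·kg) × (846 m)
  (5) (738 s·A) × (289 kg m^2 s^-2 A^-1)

(4)

Reference: [m·s⁻¹] · [kg] = kg·m·s⁻¹.
Each option:
  (1) J·m⁻¹ = N·m·m⁻¹ = kg·m·s⁻²
  (2) [kg·m·s⁻¹] / [kg] = m·s⁻¹
  (3) kg·s⁻¹
  (4) [kg·s⁻¹] · [m] = kg·m·s⁻¹  ← same
  (5) [s·A] · [kg·m²·s⁻²·A⁻¹] = kg·m²·s⁻¹
Only (4) matches kg·m·s⁻¹.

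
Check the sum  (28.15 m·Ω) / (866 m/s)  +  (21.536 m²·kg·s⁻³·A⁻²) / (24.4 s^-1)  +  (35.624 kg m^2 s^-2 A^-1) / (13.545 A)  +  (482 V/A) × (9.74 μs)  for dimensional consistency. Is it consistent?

Reduce each to base SI dimensions:
  (28.15 m·Ω) / (866 m/s):  [kg·m³·s⁻³·A⁻²] / [m·s⁻¹] = kg·m²·s⁻²·A⁻²
  (21.536 m²·kg·s⁻³·A⁻²) / (24.4 s^-1):  [kg·m²·s⁻³·A⁻²] / [s⁻¹] = kg·m²·s⁻²·A⁻²
  (35.624 kg m^2 s^-2 A^-1) / (13.545 A):  [kg·m²·s⁻²·A⁻¹] / [A] = kg·m²·s⁻²·A⁻²
  (482 V/A) × (9.74 μs):  [kg·m²·s⁻³·A⁻²] · [s] = kg·m²·s⁻²·A⁻²
Every term reduces to kg·m²·s⁻²·A⁻².

Yes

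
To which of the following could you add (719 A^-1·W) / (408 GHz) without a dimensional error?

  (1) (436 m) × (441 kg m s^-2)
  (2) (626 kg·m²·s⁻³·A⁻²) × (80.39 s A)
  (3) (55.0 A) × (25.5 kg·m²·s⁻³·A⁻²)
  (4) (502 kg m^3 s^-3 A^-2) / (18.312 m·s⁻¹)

Reference: [kg·m²·s⁻³·A⁻¹] / [s⁻¹] = kg·m²·s⁻²·A⁻¹.
Each option:
  (1) [m] · [kg·m·s⁻²] = kg·m²·s⁻²
  (2) [kg·m²·s⁻³·A⁻²] · [s·A] = kg·m²·s⁻²·A⁻¹  ← same
  (3) [A] · [kg·m²·s⁻³·A⁻²] = kg·m²·s⁻³·A⁻¹
  (4) [kg·m³·s⁻³·A⁻²] / [m·s⁻¹] = kg·m²·s⁻²·A⁻²
Only (2) matches kg·m²·s⁻²·A⁻¹.

(2)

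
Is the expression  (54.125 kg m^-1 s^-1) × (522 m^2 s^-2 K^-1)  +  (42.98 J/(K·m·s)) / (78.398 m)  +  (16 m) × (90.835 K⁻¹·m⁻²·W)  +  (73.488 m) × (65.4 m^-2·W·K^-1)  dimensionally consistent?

No

In SI base units:
  (54.125 kg m^-1 s^-1) × (522 m^2 s^-2 K^-1):  [kg·m⁻¹·s⁻¹] · [m²·s⁻²·K⁻¹] = kg·m·s⁻³·K⁻¹
  (42.98 J/(K·m·s)) / (78.398 m):  [kg·m·s⁻³·K⁻¹] / [m] = kg·s⁻³·K⁻¹
  (16 m) × (90.835 K⁻¹·m⁻²·W):  [m] · [kg·s⁻³·K⁻¹] = kg·m·s⁻³·K⁻¹
  (73.488 m) × (65.4 m^-2·W·K^-1):  [m] · [kg·s⁻³·K⁻¹] = kg·m·s⁻³·K⁻¹
The terms do not share a single dimension (kg·m·s⁻³·K⁻¹ vs kg·s⁻³·K⁻¹).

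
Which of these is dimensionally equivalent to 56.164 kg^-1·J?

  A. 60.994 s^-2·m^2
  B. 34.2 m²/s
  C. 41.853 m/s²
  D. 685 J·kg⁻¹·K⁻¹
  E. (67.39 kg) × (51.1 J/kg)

Reference: J·kg⁻¹ = N·m·kg⁻¹ = m²·s⁻².
Each option:
  A. m²·s⁻²  ← same
  B. m²·s⁻¹
  C. m·s⁻²
  D. J·kg⁻¹·K⁻¹ = N·m·kg⁻¹·K⁻¹ = m²·s⁻²·K⁻¹
  E. [kg] · [m²·s⁻²] = kg·m²·s⁻²
Only A. matches m²·s⁻².

A.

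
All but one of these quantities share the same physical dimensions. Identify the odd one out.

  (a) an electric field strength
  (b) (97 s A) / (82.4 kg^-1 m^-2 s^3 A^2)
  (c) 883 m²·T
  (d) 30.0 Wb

(a)

Work out the base dimensions of each:
  (a) [electric field strength] = kg·m·s⁻³·A⁻¹
  (b) [s·A] / [kg⁻¹·m⁻²·s³·A²] = kg·m²·s⁻²·A⁻¹
  (c) T·m² = Wb·m⁻²·m² = kg·m²·s⁻²·A⁻¹
  (d) Wb = V·s = kg·m²·s⁻²·A⁻¹
All reduce to kg·m²·s⁻²·A⁻¹ except (a), which is kg·m·s⁻³·A⁻¹.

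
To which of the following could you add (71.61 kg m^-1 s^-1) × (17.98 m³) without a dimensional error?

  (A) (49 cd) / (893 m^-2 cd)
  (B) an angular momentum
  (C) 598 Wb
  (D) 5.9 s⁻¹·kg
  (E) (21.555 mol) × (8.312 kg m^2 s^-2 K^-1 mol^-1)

Reference: [kg·m⁻¹·s⁻¹] · [m³] = kg·m²·s⁻¹.
Each option:
  (A) [cd] / [m⁻²·cd] = m²
  (B) [angular momentum] = kg·m²·s⁻¹  ← same
  (C) Wb = V·s = kg·m²·s⁻²·A⁻¹
  (D) kg·s⁻¹
  (E) [mol] · [kg·m²·s⁻²·K⁻¹·mol⁻¹] = kg·m²·s⁻²·K⁻¹
Only (B) matches kg·m²·s⁻¹.

(B)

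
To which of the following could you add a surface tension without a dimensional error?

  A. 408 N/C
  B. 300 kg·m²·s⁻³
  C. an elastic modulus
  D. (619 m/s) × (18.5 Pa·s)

Reference: [surface tension] = kg·s⁻².
Each option:
  A. N·C⁻¹ = kg·m·s⁻²·(s·A)⁻¹ = kg·m·s⁻³·A⁻¹
  B. kg·m²·s⁻³
  C. [elastic modulus] = kg·m⁻¹·s⁻²
  D. [m·s⁻¹] · [kg·m⁻¹·s⁻¹] = kg·s⁻²  ← same
Only D. matches kg·s⁻².

D.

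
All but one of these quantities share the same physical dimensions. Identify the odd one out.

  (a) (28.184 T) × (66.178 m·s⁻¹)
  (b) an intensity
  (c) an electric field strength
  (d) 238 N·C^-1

(b)

Reduce each to base SI dimensions:
  (a) [kg·s⁻²·A⁻¹] · [m·s⁻¹] = kg·m·s⁻³·A⁻¹
  (b) [intensity] = kg·s⁻³
  (c) [electric field strength] = kg·m·s⁻³·A⁻¹
  (d) N·C⁻¹ = kg·m·s⁻²·(s·A)⁻¹ = kg·m·s⁻³·A⁻¹
All reduce to kg·m·s⁻³·A⁻¹ except (b), which is kg·s⁻³.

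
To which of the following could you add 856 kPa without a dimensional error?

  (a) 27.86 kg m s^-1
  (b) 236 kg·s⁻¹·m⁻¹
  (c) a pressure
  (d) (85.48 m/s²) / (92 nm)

(c)

Reference: Pa = N·m⁻² = kg·m⁻¹·s⁻².
Each option:
  (a) kg·m·s⁻¹
  (b) kg·m⁻¹·s⁻¹
  (c) [pressure] = kg·m⁻¹·s⁻²  ← same
  (d) [m·s⁻²] / [m] = s⁻²
Only (c) matches kg·m⁻¹·s⁻².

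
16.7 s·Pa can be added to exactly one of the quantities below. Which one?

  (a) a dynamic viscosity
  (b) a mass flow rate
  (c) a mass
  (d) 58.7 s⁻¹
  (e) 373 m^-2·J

(a)

Reference: Pa·s = N·m⁻²·s = kg·m⁻¹·s⁻¹.
Each option:
  (a) [dynamic viscosity] = kg·m⁻¹·s⁻¹  ← same
  (b) [mass flow rate] = kg·s⁻¹
  (c) [mass] = kg
  (d) s⁻¹
  (e) J·m⁻² = N·m·m⁻² = kg·s⁻²
Only (a) matches kg·m⁻¹·s⁻¹.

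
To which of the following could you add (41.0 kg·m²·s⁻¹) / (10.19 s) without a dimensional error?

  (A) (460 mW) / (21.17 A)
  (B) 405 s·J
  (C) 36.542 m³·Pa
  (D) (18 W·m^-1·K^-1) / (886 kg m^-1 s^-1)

(C)

Reference: [kg·m²·s⁻¹] / [s] = kg·m²·s⁻².
Each option:
  (A) [kg·m²·s⁻³] / [A] = kg·m²·s⁻³·A⁻¹
  (B) J·s = N·m·s = kg·m²·s⁻¹
  (C) Pa·m³ = N·m⁻²·m³ = kg·m²·s⁻²  ← same
  (D) [kg·m·s⁻³·K⁻¹] / [kg·m⁻¹·s⁻¹] = m²·s⁻²·K⁻¹
Only (C) matches kg·m²·s⁻².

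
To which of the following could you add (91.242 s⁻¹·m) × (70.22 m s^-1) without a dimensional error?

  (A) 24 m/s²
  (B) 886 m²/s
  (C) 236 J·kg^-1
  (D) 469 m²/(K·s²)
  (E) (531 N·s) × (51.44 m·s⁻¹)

(C)

Reference: [m·s⁻¹] · [m·s⁻¹] = m²·s⁻².
Each option:
  (A) m·s⁻²
  (B) m²·s⁻¹
  (C) J·kg⁻¹ = N·m·kg⁻¹ = m²·s⁻²  ← same
  (D) m²·s⁻²·K⁻¹
  (E) [kg·m·s⁻¹] · [m·s⁻¹] = kg·m²·s⁻²
Only (C) matches m²·s⁻².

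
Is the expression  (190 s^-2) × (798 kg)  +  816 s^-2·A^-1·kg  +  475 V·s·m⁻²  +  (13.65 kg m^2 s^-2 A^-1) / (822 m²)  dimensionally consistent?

In SI base units:
  (190 s^-2) × (798 kg):  [s⁻²] · [kg] = kg·s⁻²
  816 s^-2·A^-1·kg:  kg·s⁻²·A⁻¹
  475 V·s·m⁻²:  V·s·m⁻² = J·C⁻¹·s·m⁻² = kg·s⁻²·A⁻¹
  (13.65 kg m^2 s^-2 A^-1) / (822 m²):  [kg·m²·s⁻²·A⁻¹] / [m²] = kg·s⁻²·A⁻¹
The terms do not share a single dimension (kg·s⁻² vs kg·s⁻²·A⁻¹).

No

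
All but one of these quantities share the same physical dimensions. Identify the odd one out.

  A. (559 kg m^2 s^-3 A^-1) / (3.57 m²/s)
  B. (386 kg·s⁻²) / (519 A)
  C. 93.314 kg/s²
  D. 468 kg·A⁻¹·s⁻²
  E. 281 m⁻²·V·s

In SI base units:
  A. [kg·m²·s⁻³·A⁻¹] / [m²·s⁻¹] = kg·s⁻²·A⁻¹
  B. [kg·s⁻²] / [A] = kg·s⁻²·A⁻¹
  C. kg·s⁻²
  D. kg·s⁻²·A⁻¹
  E. V·s·m⁻² = J·C⁻¹·s·m⁻² = kg·s⁻²·A⁻¹
All reduce to kg·s⁻²·A⁻¹ except C., which is kg·s⁻².

C.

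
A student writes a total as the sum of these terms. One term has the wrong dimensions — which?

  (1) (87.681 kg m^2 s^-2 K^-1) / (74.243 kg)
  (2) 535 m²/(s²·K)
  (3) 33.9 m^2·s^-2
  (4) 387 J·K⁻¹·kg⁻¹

(3)

Expand each in SI base units:
  (1) [kg·m²·s⁻²·K⁻¹] / [kg] = m²·s⁻²·K⁻¹
  (2) m²·s⁻²·K⁻¹
  (3) m²·s⁻²
  (4) J·kg⁻¹·K⁻¹ = N·m·kg⁻¹·K⁻¹ = m²·s⁻²·K⁻¹
All reduce to m²·s⁻²·K⁻¹ except (3), which is m²·s⁻².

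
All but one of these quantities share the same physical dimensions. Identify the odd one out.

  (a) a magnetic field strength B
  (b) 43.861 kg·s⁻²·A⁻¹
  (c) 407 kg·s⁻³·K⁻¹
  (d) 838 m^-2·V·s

In SI base units:
  (a) [magnetic field strength B] = kg·s⁻²·A⁻¹
  (b) kg·s⁻²·A⁻¹
  (c) kg·s⁻³·K⁻¹
  (d) V·s·m⁻² = J·C⁻¹·s·m⁻² = kg·s⁻²·A⁻¹
All reduce to kg·s⁻²·A⁻¹ except (c), which is kg·s⁻³·K⁻¹.

(c)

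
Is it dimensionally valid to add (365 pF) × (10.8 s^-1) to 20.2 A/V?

Expand each in SI base units:
  (365 pF) × (10.8 s^-1):  [kg⁻¹·m⁻²·s⁴·A²] · [s⁻¹] = kg⁻¹·m⁻²·s³·A²
  20.2 A/V:  A·V⁻¹ = A·(J·C⁻¹)⁻¹ = kg⁻¹·m⁻²·s³·A²
Both are kg⁻¹·m⁻²·s³·A², so they have the same dimensions and can be added.

Yes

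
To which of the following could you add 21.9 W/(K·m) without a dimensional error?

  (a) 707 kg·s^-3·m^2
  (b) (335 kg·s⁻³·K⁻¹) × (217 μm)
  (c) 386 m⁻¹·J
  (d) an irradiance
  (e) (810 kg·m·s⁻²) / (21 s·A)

Reference: W·m⁻¹·K⁻¹ = J·s⁻¹·m⁻¹·K⁻¹ = kg·m·s⁻³·K⁻¹.
Each option:
  (a) kg·m²·s⁻³
  (b) [kg·s⁻³·K⁻¹] · [m] = kg·m·s⁻³·K⁻¹  ← same
  (c) J·m⁻¹ = N·m·m⁻¹ = kg·m·s⁻²
  (d) [irradiance] = kg·s⁻³
  (e) [kg·m·s⁻²] / [s·A] = kg·m·s⁻³·A⁻¹
Only (b) matches kg·m·s⁻³·K⁻¹.

(b)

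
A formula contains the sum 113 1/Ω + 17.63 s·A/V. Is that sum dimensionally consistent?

No

Work out the base dimensions of each:
  113 1/Ω:  Ω⁻¹ = (V·A⁻¹)⁻¹ = kg⁻¹·m⁻²·s³·A²
  17.63 s·A/V:  A·s·V⁻¹ = A·s·(J·C⁻¹)⁻¹ = kg⁻¹·m⁻²·s⁴·A²
kg⁻¹·m⁻²·s³·A² ≠ kg⁻¹·m⁻²·s⁴·A², so they cannot be added.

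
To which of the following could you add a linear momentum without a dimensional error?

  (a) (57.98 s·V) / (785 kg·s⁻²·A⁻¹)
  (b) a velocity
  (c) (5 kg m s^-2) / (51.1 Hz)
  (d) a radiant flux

Reference: [linear momentum] = kg·m·s⁻¹.
Each option:
  (a) [kg·m²·s⁻²·A⁻¹] / [kg·s⁻²·A⁻¹] = m²
  (b) [velocity] = m·s⁻¹
  (c) [kg·m·s⁻²] / [s⁻¹] = kg·m·s⁻¹  ← same
  (d) [radiant flux] = kg·m²·s⁻³
Only (c) matches kg·m·s⁻¹.

(c)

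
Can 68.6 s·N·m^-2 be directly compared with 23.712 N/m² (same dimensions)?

No

Reduce each to base SI dimensions:
  68.6 s·N·m^-2:  N·s·m⁻² = kg·m·s⁻²·s·m⁻² = kg·m⁻¹·s⁻¹
  23.712 N/m²:  N·m⁻² = kg·m·s⁻²·m⁻² = kg·m⁻¹·s⁻²
kg·m⁻¹·s⁻¹ ≠ kg·m⁻¹·s⁻², so they cannot be added.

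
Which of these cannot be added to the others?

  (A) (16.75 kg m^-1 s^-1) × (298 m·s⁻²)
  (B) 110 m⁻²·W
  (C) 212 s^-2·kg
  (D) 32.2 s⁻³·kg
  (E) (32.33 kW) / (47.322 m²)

Expand each in SI base units:
  (A) [kg·m⁻¹·s⁻¹] · [m·s⁻²] = kg·s⁻³
  (B) W·m⁻² = J·s⁻¹·m⁻² = kg·s⁻³
  (C) kg·s⁻²
  (D) kg·s⁻³
  (E) [kg·m²·s⁻³] / [m²] = kg·s⁻³
All reduce to kg·s⁻³ except (C), which is kg·s⁻².

(C)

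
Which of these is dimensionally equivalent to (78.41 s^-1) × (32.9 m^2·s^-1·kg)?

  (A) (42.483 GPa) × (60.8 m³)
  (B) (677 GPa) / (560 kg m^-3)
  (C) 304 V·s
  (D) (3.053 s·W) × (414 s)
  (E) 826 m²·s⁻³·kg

(A)

Reference: [s⁻¹] · [kg·m²·s⁻¹] = kg·m²·s⁻².
Each option:
  (A) [kg·m⁻¹·s⁻²] · [m³] = kg·m²·s⁻²  ← same
  (B) [kg·m⁻¹·s⁻²] / [kg·m⁻³] = m²·s⁻²
  (C) V·s = J·C⁻¹·s = kg·m²·s⁻²·A⁻¹
  (D) [kg·m²·s⁻²] · [s] = kg·m²·s⁻¹
  (E) kg·m²·s⁻³
Only (A) matches kg·m²·s⁻².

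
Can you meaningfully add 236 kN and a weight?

Reduce each to base SI dimensions:
  236 kN:  N = kg·m·s⁻²
  a weight:  [weight] = kg·m·s⁻²
Both are kg·m·s⁻², so they have the same dimensions and can be added.

Yes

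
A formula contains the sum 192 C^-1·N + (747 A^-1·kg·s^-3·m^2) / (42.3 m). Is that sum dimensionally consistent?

Expand each in SI base units:
  192 C^-1·N:  N·C⁻¹ = kg·m·s⁻²·(s·A)⁻¹ = kg·m·s⁻³·A⁻¹
  (747 A^-1·kg·s^-3·m^2) / (42.3 m):  [kg·m²·s⁻³·A⁻¹] / [m] = kg·m·s⁻³·A⁻¹
Both are kg·m·s⁻³·A⁻¹, so they have the same dimensions and can be added.

Yes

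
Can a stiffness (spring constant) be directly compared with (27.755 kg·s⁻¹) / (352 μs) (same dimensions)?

Work out the base dimensions of each:
  a stiffness (spring constant):  [stiffness (spring constant)] = kg·s⁻²
  (27.755 kg·s⁻¹) / (352 μs):  [kg·s⁻¹] / [s] = kg·s⁻²
Both are kg·s⁻², so they have the same dimensions and can be added.

Yes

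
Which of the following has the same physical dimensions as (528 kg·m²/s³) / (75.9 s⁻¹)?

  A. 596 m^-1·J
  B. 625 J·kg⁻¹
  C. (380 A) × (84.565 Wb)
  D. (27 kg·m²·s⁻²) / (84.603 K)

Reference: [kg·m²·s⁻³] / [s⁻¹] = kg·m²·s⁻².
Each option:
  A. J·m⁻¹ = N·m·m⁻¹ = kg·m·s⁻²
  B. J·kg⁻¹ = N·m·kg⁻¹ = m²·s⁻²
  C. [A] · [kg·m²·s⁻²·A⁻¹] = kg·m²·s⁻²  ← same
  D. [kg·m²·s⁻²] / [K] = kg·m²·s⁻²·K⁻¹
Only C. matches kg·m²·s⁻².

C.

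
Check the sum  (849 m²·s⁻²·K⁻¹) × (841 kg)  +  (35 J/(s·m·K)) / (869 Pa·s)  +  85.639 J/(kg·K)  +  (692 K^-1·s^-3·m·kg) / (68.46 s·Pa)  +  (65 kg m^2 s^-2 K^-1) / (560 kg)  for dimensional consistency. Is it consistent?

Work out the base dimensions of each:
  (849 m²·s⁻²·K⁻¹) × (841 kg):  [m²·s⁻²·K⁻¹] · [kg] = kg·m²·s⁻²·K⁻¹
  (35 J/(s·m·K)) / (869 Pa·s):  [kg·m·s⁻³·K⁻¹] / [kg·m⁻¹·s⁻¹] = m²·s⁻²·K⁻¹
  85.639 J/(kg·K):  J·kg⁻¹·K⁻¹ = N·m·kg⁻¹·K⁻¹ = m²·s⁻²·K⁻¹
  (692 K^-1·s^-3·m·kg) / (68.46 s·Pa):  [kg·m·s⁻³·K⁻¹] / [kg·m⁻¹·s⁻¹] = m²·s⁻²·K⁻¹
  (65 kg m^2 s^-2 K^-1) / (560 kg):  [kg·m²·s⁻²·K⁻¹] / [kg] = m²·s⁻²·K⁻¹
The terms do not share a single dimension (kg·m²·s⁻²·K⁻¹ vs m²·s⁻²·K⁻¹).

No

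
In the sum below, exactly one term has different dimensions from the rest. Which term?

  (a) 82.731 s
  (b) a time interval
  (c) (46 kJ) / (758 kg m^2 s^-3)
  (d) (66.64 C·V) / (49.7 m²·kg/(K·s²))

(d)

Reduce each to base SI dimensions:
  (a) s
  (b) [time interval] = s
  (c) [kg·m²·s⁻²] / [kg·m²·s⁻³] = s
  (d) [kg·m²·s⁻²] / [kg·m²·s⁻²·K⁻¹] = K
All reduce to s except (d), which is K.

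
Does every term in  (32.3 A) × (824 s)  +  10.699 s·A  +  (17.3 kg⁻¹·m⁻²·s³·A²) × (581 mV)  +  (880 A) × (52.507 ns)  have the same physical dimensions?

Dimensions:
  (32.3 A) × (824 s):  [A] · [s] = s·A
  10.699 s·A:  A·s = s·A
  (17.3 kg⁻¹·m⁻²·s³·A²) × (581 mV):  [kg⁻¹·m⁻²·s³·A²] · [kg·m²·s⁻³·A⁻¹] = A
  (880 A) × (52.507 ns):  [A] · [s] = s·A
The terms do not share a single dimension (A vs s·A).

No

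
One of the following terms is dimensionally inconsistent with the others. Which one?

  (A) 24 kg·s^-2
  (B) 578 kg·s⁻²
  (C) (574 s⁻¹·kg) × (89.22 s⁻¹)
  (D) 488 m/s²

(D)

In SI base units:
  (A) kg·s⁻²
  (B) kg·s⁻²
  (C) [kg·s⁻¹] · [s⁻¹] = kg·s⁻²
  (D) m·s⁻²
All reduce to kg·s⁻² except (D), which is m·s⁻².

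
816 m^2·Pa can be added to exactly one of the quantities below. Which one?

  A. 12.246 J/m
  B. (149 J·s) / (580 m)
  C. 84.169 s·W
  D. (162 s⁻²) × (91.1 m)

Reference: Pa·m² = N·m⁻²·m² = kg·m·s⁻².
Each option:
  A. J·m⁻¹ = N·m·m⁻¹ = kg·m·s⁻²  ← same
  B. [kg·m²·s⁻¹] / [m] = kg·m·s⁻¹
  C. W·s = J·s⁻¹·s = kg·m²·s⁻²
  D. [s⁻²] · [m] = m·s⁻²
Only A. matches kg·m·s⁻².

A.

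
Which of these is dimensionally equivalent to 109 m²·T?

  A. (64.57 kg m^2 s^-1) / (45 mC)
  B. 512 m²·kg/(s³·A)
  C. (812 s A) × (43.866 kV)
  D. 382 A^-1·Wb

A.

Reference: T·m² = Wb·m⁻²·m² = kg·m²·s⁻²·A⁻¹.
Each option:
  A. [kg·m²·s⁻¹] / [s·A] = kg·m²·s⁻²·A⁻¹  ← same
  B. kg·m²·s⁻³·A⁻¹
  C. [s·A] · [kg·m²·s⁻³·A⁻¹] = kg·m²·s⁻²
  D. Wb·A⁻¹ = V·s·A⁻¹ = kg·m²·s⁻²·A⁻²
Only A. matches kg·m²·s⁻²·A⁻¹.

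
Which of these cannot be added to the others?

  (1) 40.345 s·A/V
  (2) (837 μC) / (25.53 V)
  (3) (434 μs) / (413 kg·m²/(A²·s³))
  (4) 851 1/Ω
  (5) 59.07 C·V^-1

In SI base units:
  (1) A·s·V⁻¹ = A·s·(J·C⁻¹)⁻¹ = kg⁻¹·m⁻²·s⁴·A²
  (2) [s·A] / [kg·m²·s⁻³·A⁻¹] = kg⁻¹·m⁻²·s⁴·A²
  (3) [s] / [kg·m²·s⁻³·A⁻²] = kg⁻¹·m⁻²·s⁴·A²
  (4) Ω⁻¹ = (V·A⁻¹)⁻¹ = kg⁻¹·m⁻²·s³·A²
  (5) C·V⁻¹ = s·A·(J·C⁻¹)⁻¹ = kg⁻¹·m⁻²·s⁴·A²
All reduce to kg⁻¹·m⁻²·s⁴·A² except (4), which is kg⁻¹·m⁻²·s³·A².

(4)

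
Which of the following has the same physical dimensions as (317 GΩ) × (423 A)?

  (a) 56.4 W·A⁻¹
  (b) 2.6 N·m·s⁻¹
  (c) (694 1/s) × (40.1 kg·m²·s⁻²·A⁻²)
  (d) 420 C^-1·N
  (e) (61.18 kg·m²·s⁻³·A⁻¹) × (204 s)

(a)

Reference: [kg·m²·s⁻³·A⁻²] · [A] = kg·m²·s⁻³·A⁻¹.
Each option:
  (a) W·A⁻¹ = J·s⁻¹·A⁻¹ = kg·m²·s⁻³·A⁻¹  ← same
  (b) N·m·s⁻¹ = kg·m·s⁻²·m·s⁻¹ = kg·m²·s⁻³
  (c) [s⁻¹] · [kg·m²·s⁻²·A⁻²] = kg·m²·s⁻³·A⁻²
  (d) N·C⁻¹ = kg·m·s⁻²·(s·A)⁻¹ = kg·m·s⁻³·A⁻¹
  (e) [kg·m²·s⁻³·A⁻¹] · [s] = kg·m²·s⁻²·A⁻¹
Only (a) matches kg·m²·s⁻³·A⁻¹.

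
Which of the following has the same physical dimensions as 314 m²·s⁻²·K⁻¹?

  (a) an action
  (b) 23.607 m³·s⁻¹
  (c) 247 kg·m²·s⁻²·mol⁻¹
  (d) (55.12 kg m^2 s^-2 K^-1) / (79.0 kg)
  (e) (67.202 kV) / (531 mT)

(d)

Reference: m²·s⁻²·K⁻¹.
Each option:
  (a) [action] = kg·m²·s⁻¹
  (b) m³·s⁻¹
  (c) kg·m²·s⁻²·mol⁻¹
  (d) [kg·m²·s⁻²·K⁻¹] / [kg] = m²·s⁻²·K⁻¹  ← same
  (e) [kg·m²·s⁻³·A⁻¹] / [kg·s⁻²·A⁻¹] = m²·s⁻¹
Only (d) matches m²·s⁻²·K⁻¹.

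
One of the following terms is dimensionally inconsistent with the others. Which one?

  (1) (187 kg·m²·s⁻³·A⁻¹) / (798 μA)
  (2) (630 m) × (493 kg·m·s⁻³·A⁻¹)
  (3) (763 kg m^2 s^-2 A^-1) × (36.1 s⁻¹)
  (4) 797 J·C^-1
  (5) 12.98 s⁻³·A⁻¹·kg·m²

(1)

Work out the base dimensions of each:
  (1) [kg·m²·s⁻³·A⁻¹] / [A] = kg·m²·s⁻³·A⁻²
  (2) [m] · [kg·m·s⁻³·A⁻¹] = kg·m²·s⁻³·A⁻¹
  (3) [kg·m²·s⁻²·A⁻¹] · [s⁻¹] = kg·m²·s⁻³·A⁻¹
  (4) J·C⁻¹ = N·m·(s·A)⁻¹ = kg·m²·s⁻³·A⁻¹
  (5) kg·m²·s⁻³·A⁻¹
All reduce to kg·m²·s⁻³·A⁻¹ except (1), which is kg·m²·s⁻³·A⁻².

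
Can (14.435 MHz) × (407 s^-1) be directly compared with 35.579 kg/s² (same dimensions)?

Work out the base dimensions of each:
  (14.435 MHz) × (407 s^-1):  [s⁻¹] · [s⁻¹] = s⁻²
  35.579 kg/s²:  kg·s⁻²
s⁻² ≠ kg·s⁻², so they cannot be added.

No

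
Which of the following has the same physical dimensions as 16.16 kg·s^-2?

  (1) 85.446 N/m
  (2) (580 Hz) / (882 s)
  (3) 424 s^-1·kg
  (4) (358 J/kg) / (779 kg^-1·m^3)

(1)

Reference: kg·s⁻².
Each option:
  (1) N·m⁻¹ = kg·m·s⁻²·m⁻¹ = kg·s⁻²  ← same
  (2) [s⁻¹] / [s] = s⁻²
  (3) kg·s⁻¹
  (4) [m²·s⁻²] / [kg⁻¹·m³] = kg·m⁻¹·s⁻²
Only (1) matches kg·s⁻².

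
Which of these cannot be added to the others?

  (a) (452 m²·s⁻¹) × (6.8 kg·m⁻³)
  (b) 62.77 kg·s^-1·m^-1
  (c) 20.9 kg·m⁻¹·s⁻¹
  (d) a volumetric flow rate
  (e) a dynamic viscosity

In SI base units:
  (a) [m²·s⁻¹] · [kg·m⁻³] = kg·m⁻¹·s⁻¹
  (b) kg·m⁻¹·s⁻¹
  (c) kg·m⁻¹·s⁻¹
  (d) [volumetric flow rate] = m³·s⁻¹
  (e) [dynamic viscosity] = kg·m⁻¹·s⁻¹
All reduce to kg·m⁻¹·s⁻¹ except (d), which is m³·s⁻¹.

(d)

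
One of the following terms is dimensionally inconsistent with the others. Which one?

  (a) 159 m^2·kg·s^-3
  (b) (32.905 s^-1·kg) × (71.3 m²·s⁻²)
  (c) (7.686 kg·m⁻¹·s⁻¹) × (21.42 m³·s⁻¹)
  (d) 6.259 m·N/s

(c)

Expand each in SI base units:
  (a) kg·m²·s⁻³
  (b) [kg·s⁻¹] · [m²·s⁻²] = kg·m²·s⁻³
  (c) [kg·m⁻¹·s⁻¹] · [m³·s⁻¹] = kg·m²·s⁻²
  (d) N·m·s⁻¹ = kg·m·s⁻²·m·s⁻¹ = kg·m²·s⁻³
All reduce to kg·m²·s⁻³ except (c), which is kg·m²·s⁻².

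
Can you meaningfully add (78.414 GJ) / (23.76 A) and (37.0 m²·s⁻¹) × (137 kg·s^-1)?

Work out the base dimensions of each:
  (78.414 GJ) / (23.76 A):  [kg·m²·s⁻²] / [A] = kg·m²·s⁻²·A⁻¹
  (37.0 m²·s⁻¹) × (137 kg·s^-1):  [m²·s⁻¹] · [kg·s⁻¹] = kg·m²·s⁻²
kg·m²·s⁻²·A⁻¹ ≠ kg·m²·s⁻², so they cannot be added.

No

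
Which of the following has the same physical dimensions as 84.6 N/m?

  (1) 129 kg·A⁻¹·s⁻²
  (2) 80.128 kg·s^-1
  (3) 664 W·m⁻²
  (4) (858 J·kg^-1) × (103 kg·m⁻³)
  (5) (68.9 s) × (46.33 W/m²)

Reference: N·m⁻¹ = kg·m·s⁻²·m⁻¹ = kg·s⁻².
Each option:
  (1) kg·s⁻²·A⁻¹
  (2) kg·s⁻¹
  (3) W·m⁻² = J·s⁻¹·m⁻² = kg·s⁻³
  (4) [m²·s⁻²] · [kg·m⁻³] = kg·m⁻¹·s⁻²
  (5) [s] · [kg·s⁻³] = kg·s⁻²  ← same
Only (5) matches kg·s⁻².

(5)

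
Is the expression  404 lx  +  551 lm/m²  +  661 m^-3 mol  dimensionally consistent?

Reduce each to base SI dimensions:
  404 lx:  lx = lm·m⁻² = m⁻²·cd
  551 lm/m²:  lm·m⁻² = cd·m⁻² = m⁻²·cd
  661 m^-3 mol:  m⁻³·mol
The terms do not share a single dimension (m⁻²·cd vs m⁻³·mol).

No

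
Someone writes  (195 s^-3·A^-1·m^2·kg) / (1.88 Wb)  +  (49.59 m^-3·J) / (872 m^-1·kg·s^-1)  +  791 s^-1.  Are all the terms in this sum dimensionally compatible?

Dimensions:
  (195 s^-3·A^-1·m^2·kg) / (1.88 Wb):  [kg·m²·s⁻³·A⁻¹] / [kg·m²·s⁻²·A⁻¹] = s⁻¹
  (49.59 m^-3·J) / (872 m^-1·kg·s^-1):  [kg·m⁻¹·s⁻²] / [kg·m⁻¹·s⁻¹] = s⁻¹
  791 s^-1:  s⁻¹
Every term reduces to s⁻¹.

Yes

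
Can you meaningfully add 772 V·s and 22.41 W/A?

No

In SI base units:
  772 V·s:  V·s = J·C⁻¹·s = kg·m²·s⁻²·A⁻¹
  22.41 W/A:  W·A⁻¹ = J·s⁻¹·A⁻¹ = kg·m²·s⁻³·A⁻¹
kg·m²·s⁻²·A⁻¹ ≠ kg·m²·s⁻³·A⁻¹, so they cannot be added.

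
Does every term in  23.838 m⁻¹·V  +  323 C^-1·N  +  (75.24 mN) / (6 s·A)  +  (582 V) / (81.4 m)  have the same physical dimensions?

Dimensions:
  23.838 m⁻¹·V:  V·m⁻¹ = J·C⁻¹·m⁻¹ = kg·m·s⁻³·A⁻¹
  323 C^-1·N:  N·C⁻¹ = kg·m·s⁻²·(s·A)⁻¹ = kg·m·s⁻³·A⁻¹
  (75.24 mN) / (6 s·A):  [kg·m·s⁻²] / [s·A] = kg·m·s⁻³·A⁻¹
  (582 V) / (81.4 m):  [kg·m²·s⁻³·A⁻¹] / [m] = kg·m·s⁻³·A⁻¹
Every term reduces to kg·m·s⁻³·A⁻¹.

Yes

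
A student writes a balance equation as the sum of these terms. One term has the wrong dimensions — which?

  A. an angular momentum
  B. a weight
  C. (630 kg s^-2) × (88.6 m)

A.

In SI base units:
  A. [angular momentum] = kg·m²·s⁻¹
  B. [weight] = kg·m·s⁻²
  C. [kg·s⁻²] · [m] = kg·m·s⁻²
All reduce to kg·m·s⁻² except A., which is kg·m²·s⁻¹.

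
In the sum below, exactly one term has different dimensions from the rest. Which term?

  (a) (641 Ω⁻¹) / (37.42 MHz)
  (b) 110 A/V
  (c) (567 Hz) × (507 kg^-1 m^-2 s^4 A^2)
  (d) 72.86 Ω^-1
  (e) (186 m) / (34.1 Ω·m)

Reduce each to base SI dimensions:
  (a) [kg⁻¹·m⁻²·s³·A²] / [s⁻¹] = kg⁻¹·m⁻²·s⁴·A²
  (b) A·V⁻¹ = A·(J·C⁻¹)⁻¹ = kg⁻¹·m⁻²·s³·A²
  (c) [s⁻¹] · [kg⁻¹·m⁻²·s⁴·A²] = kg⁻¹·m⁻²·s³·A²
  (d) Ω⁻¹ = (V·A⁻¹)⁻¹ = kg⁻¹·m⁻²·s³·A²
  (e) [m] / [kg·m³·s⁻³·A⁻²] = kg⁻¹·m⁻²·s³·A²
All reduce to kg⁻¹·m⁻²·s³·A² except (a), which is kg⁻¹·m⁻²·s⁴·A².

(a)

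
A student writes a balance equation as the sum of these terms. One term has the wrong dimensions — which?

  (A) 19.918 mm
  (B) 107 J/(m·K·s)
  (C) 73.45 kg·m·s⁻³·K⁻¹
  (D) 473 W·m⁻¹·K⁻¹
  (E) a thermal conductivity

(A)

Work out the base dimensions of each:
  (A) m
  (B) J·s⁻¹·m⁻¹·K⁻¹ = N·m·s⁻¹·m⁻¹·K⁻¹ = kg·m·s⁻³·K⁻¹
  (C) kg·m·s⁻³·K⁻¹
  (D) W·m⁻¹·K⁻¹ = J·s⁻¹·m⁻¹·K⁻¹ = kg·m·s⁻³·K⁻¹
  (E) [thermal conductivity] = kg·m·s⁻³·K⁻¹
All reduce to kg·m·s⁻³·K⁻¹ except (A), which is m.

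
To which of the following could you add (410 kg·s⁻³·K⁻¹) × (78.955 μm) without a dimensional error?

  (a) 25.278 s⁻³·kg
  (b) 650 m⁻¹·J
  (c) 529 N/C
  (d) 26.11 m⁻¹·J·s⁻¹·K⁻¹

Reference: [kg·s⁻³·K⁻¹] · [m] = kg·m·s⁻³·K⁻¹.
Each option:
  (a) kg·s⁻³
  (b) J·m⁻¹ = N·m·m⁻¹ = kg·m·s⁻²
  (c) N·C⁻¹ = kg·m·s⁻²·(s·A)⁻¹ = kg·m·s⁻³·A⁻¹
  (d) J·s⁻¹·m⁻¹·K⁻¹ = N·m·s⁻¹·m⁻¹·K⁻¹ = kg·m·s⁻³·K⁻¹  ← same
Only (d) matches kg·m·s⁻³·K⁻¹.

(d)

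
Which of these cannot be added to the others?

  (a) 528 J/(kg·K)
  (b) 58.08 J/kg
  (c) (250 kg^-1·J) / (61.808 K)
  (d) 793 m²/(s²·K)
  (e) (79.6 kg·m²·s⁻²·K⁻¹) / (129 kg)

(b)

Dimensions:
  (a) J·kg⁻¹·K⁻¹ = N·m·kg⁻¹·K⁻¹ = m²·s⁻²·K⁻¹
  (b) J·kg⁻¹ = N·m·kg⁻¹ = m²·s⁻²
  (c) [m²·s⁻²] / [K] = m²·s⁻²·K⁻¹
  (d) m²·s⁻²·K⁻¹
  (e) [kg·m²·s⁻²·K⁻¹] / [kg] = m²·s⁻²·K⁻¹
All reduce to m²·s⁻²·K⁻¹ except (b), which is m²·s⁻².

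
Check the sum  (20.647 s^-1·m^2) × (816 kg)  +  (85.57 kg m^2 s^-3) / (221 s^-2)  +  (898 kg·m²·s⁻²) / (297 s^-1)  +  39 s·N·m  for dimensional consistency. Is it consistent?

Expand each in SI base units:
  (20.647 s^-1·m^2) × (816 kg):  [m²·s⁻¹] · [kg] = kg·m²·s⁻¹
  (85.57 kg m^2 s^-3) / (221 s^-2):  [kg·m²·s⁻³] / [s⁻²] = kg·m²·s⁻¹
  (898 kg·m²·s⁻²) / (297 s^-1):  [kg·m²·s⁻²] / [s⁻¹] = kg·m²·s⁻¹
  39 s·N·m:  N·m·s = kg·m·s⁻²·m·s = kg·m²·s⁻¹
Every term reduces to kg·m²·s⁻¹.

Yes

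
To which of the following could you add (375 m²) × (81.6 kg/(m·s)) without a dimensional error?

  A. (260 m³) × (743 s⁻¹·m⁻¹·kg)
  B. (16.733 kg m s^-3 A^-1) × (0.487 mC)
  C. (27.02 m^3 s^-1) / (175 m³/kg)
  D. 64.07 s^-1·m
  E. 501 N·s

E.

Reference: [m²] · [kg·m⁻¹·s⁻¹] = kg·m·s⁻¹.
Each option:
  A. [m³] · [kg·m⁻¹·s⁻¹] = kg·m²·s⁻¹
  B. [kg·m·s⁻³·A⁻¹] · [s·A] = kg·m·s⁻²
  C. [m³·s⁻¹] / [kg⁻¹·m³] = kg·s⁻¹
  D. m·s⁻¹
  E. N·s = kg·m·s⁻²·s = kg·m·s⁻¹  ← same
Only E. matches kg·m·s⁻¹.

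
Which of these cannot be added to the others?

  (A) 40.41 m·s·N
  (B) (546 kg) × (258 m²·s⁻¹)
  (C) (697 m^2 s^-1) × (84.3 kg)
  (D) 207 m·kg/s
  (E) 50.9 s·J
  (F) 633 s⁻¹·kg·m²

In SI base units:
  (A) N·m·s = kg·m·s⁻²·m·s = kg·m²·s⁻¹
  (B) [kg] · [m²·s⁻¹] = kg·m²·s⁻¹
  (C) [m²·s⁻¹] · [kg] = kg·m²·s⁻¹
  (D) kg·m·s⁻¹
  (E) J·s = N·m·s = kg·m²·s⁻¹
  (F) kg·m²·s⁻¹
All reduce to kg·m²·s⁻¹ except (D), which is kg·m·s⁻¹.

(D)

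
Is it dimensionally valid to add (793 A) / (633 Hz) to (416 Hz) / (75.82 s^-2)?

No

Work out the base dimensions of each:
  (793 A) / (633 Hz):  [A] / [s⁻¹] = s·A
  (416 Hz) / (75.82 s^-2):  [s⁻¹] / [s⁻²] = s
s·A ≠ s, so they cannot be added.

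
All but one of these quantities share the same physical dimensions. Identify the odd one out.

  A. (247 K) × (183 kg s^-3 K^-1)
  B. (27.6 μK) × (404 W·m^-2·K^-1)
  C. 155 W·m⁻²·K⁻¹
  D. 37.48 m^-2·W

Work out the base dimensions of each:
  A. [K] · [kg·s⁻³·K⁻¹] = kg·s⁻³
  B. [K] · [kg·s⁻³·K⁻¹] = kg·s⁻³
  C. W·m⁻²·K⁻¹ = J·s⁻¹·m⁻²·K⁻¹ = kg·s⁻³·K⁻¹
  D. W·m⁻² = J·s⁻¹·m⁻² = kg·s⁻³
All reduce to kg·s⁻³ except C., which is kg·s⁻³·K⁻¹.

C.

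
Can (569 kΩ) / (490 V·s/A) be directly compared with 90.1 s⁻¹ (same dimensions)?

Yes

In SI base units:
  (569 kΩ) / (490 V·s/A):  [kg·m²·s⁻³·A⁻²] / [kg·m²·s⁻²·A⁻²] = s⁻¹
  90.1 s⁻¹:  s⁻¹
Both are s⁻¹, so they have the same dimensions and can be added.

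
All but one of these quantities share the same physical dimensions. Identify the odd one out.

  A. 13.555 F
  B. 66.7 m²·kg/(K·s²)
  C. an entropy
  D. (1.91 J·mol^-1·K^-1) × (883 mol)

A.

Dimensions:
  A. F = C·V⁻¹ = kg⁻¹·m⁻²·s⁴·A²
  B. kg·m²·s⁻²·K⁻¹
  C. [entropy] = kg·m²·s⁻²·K⁻¹
  D. [kg·m²·s⁻²·K⁻¹·mol⁻¹] · [mol] = kg·m²·s⁻²·K⁻¹
All reduce to kg·m²·s⁻²·K⁻¹ except A., which is kg⁻¹·m⁻²·s⁴·A².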